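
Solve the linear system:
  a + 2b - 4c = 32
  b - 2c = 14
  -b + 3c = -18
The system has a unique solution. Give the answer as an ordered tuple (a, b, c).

Form the augmented matrix and row-reduce:
  [ 1   2  -4  |   32 ]
  [ 0   1  -2  |   14 ]
  [ 0  -1   3  |  -18 ]
Add R2 to R3.
  [ 1  2  -4  |  32 ]
  [ 0  1  -2  |  14 ]
  [ 0  0   1  |  -4 ]
Add 2 times R3 to R2.
  [ 1  2  -4  |  32 ]
  [ 0  1   0  |   6 ]
  [ 0  0   1  |  -4 ]
Add 4 times R3 to R1.
  [ 1  2  0  |  16 ]
  [ 0  1  0  |   6 ]
  [ 0  0  1  |  -4 ]
Subtract 2 times R2 from R1.
  [ 1  0  0  |   4 ]
  [ 0  1  0  |   6 ]
  [ 0  0  1  |  -4 ]
Reading off the last column: a = 4, b = 6, c = -4.

(4, 6, -4)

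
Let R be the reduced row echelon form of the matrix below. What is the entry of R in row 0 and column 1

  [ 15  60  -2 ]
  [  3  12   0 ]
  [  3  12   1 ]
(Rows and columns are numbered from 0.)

4

R1 → 1/15·R1
  [ 1   4  -2/15 ]
  [ 3  12      0 ]
  [ 3  12      1 ]
R2 → R2 − 3·R1
  [ 1   4  -2/15 ]
  [ 0   0    2/5 ]
  [ 3  12      1 ]
R3 → R3 − 3·R1
  [ 1  4  -2/15 ]
  [ 0  0    2/5 ]
  [ 0  0    7/5 ]
R2 → 5/2·R2
  [ 1  4  -2/15 ]
  [ 0  0      1 ]
  [ 0  0    7/5 ]
R3 → R3 − 7/5·R2
  [ 1  4  -2/15 ]
  [ 0  0      1 ]
  [ 0  0      0 ]
R1 → R1 + 2/15·R2
  [ 1  4  0 ]
  [ 0  0  1 ]
  [ 0  0  0 ]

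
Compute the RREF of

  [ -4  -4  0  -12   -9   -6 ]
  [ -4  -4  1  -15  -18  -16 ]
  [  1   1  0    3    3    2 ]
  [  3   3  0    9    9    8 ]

[[1, 1, 0, 3, 0, 0], [0, 0, 1, -3, 0, 0], [0, 0, 0, 0, 1, 0], [0, 0, 0, 0, 0, 1]]

R1 → -1/4·R1
R2 → R2 + 4·R1
R3 → R3 − R1
R4 → R4 − 3·R1
R3 → 4/3·R3
R4 → R4 − 9/4·R3
R4 → 1/2·R4
R3 → R3 − 2/3·R4
R2 → R2 + 10·R4
R1 → R1 − 3/2·R4
R2 → R2 + 9·R3
R1 → R1 − 9/4·R3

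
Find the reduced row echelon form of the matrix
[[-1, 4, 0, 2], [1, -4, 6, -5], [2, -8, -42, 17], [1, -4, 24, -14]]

Multiply R1 by -1.
  [ 1  -4    0   -2 ]
  [ 1  -4    6   -5 ]
  [ 2  -8  -42   17 ]
  [ 1  -4   24  -14 ]
Subtract R1 from R2.
  [ 1  -4    0   -2 ]
  [ 0   0    6   -3 ]
  [ 2  -8  -42   17 ]
  [ 1  -4   24  -14 ]
Subtract 2 times R1 from R3.
  [ 1  -4    0   -2 ]
  [ 0   0    6   -3 ]
  [ 0   0  -42   21 ]
  [ 1  -4   24  -14 ]
Subtract R1 from R4.
  [ 1  -4    0   -2 ]
  [ 0   0    6   -3 ]
  [ 0   0  -42   21 ]
  [ 0   0   24  -12 ]
Multiply R2 by 1/6.
  [ 1  -4    0    -2 ]
  [ 0   0    1  -1/2 ]
  [ 0   0  -42    21 ]
  [ 0   0   24   -12 ]
Add 42 times R2 to R3.
  [ 1  -4   0    -2 ]
  [ 0   0   1  -1/2 ]
  [ 0   0   0     0 ]
  [ 0   0  24   -12 ]
Subtract 24 times R2 from R4.
  [ 1  -4  0    -2 ]
  [ 0   0  1  -1/2 ]
  [ 0   0  0     0 ]
  [ 0   0  0     0 ]

[[1, -4, 0, -2], [0, 0, 1, -1/2], [0, 0, 0, 0], [0, 0, 0, 0]]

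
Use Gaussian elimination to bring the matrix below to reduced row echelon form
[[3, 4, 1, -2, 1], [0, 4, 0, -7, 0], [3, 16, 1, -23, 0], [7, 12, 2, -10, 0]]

[[1, 0, 0, 1, 0], [0, 1, 0, -7/4, 0], [0, 0, 1, 2, 0], [0, 0, 0, 0, 1]]

Multiply R1 by 1/3.
Subtract 3 times R1 from R3.
Subtract 7 times R1 from R4.
Multiply R2 by 1/4.
Subtract 12 times R2 from R3.
Subtract 8/3 times R2 from R4.
Swap R3 and R4.
Multiply R3 by -3.
Multiply R4 by -1.
Subtract 7 times R4 from R3.
Subtract 1/3 times R4 from R1.
Subtract 1/3 times R3 from R1.
Subtract 4/3 times R2 from R1.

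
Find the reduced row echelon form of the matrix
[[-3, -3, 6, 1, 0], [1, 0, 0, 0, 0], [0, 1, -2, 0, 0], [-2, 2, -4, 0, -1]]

[[1, 0, 0, 0, 0], [0, 1, -2, 0, 0], [0, 0, 0, 1, 0], [0, 0, 0, 0, 1]]

ρ1 -> -1/3·ρ1
  [  1  1  -2  -1/3   0 ]
  [  1  0   0     0   0 ]
  [  0  1  -2     0   0 ]
  [ -2  2  -4     0  -1 ]
ρ2 -> ρ2 − ρ1
  [  1   1  -2  -1/3   0 ]
  [  0  -1   2   1/3   0 ]
  [  0   1  -2     0   0 ]
  [ -2   2  -4     0  -1 ]
ρ4 -> ρ4 + 2·ρ1
  [ 1   1  -2  -1/3   0 ]
  [ 0  -1   2   1/3   0 ]
  [ 0   1  -2     0   0 ]
  [ 0   4  -8  -2/3  -1 ]
ρ2 -> -1·ρ2
  [ 1  1  -2  -1/3   0 ]
  [ 0  1  -2  -1/3   0 ]
  [ 0  1  -2     0   0 ]
  [ 0  4  -8  -2/3  -1 ]
ρ3 -> ρ3 − ρ2
  [ 1  1  -2  -1/3   0 ]
  [ 0  1  -2  -1/3   0 ]
  [ 0  0   0   1/3   0 ]
  [ 0  4  -8  -2/3  -1 ]
ρ4 -> ρ4 − 4·ρ2
  [ 1  1  -2  -1/3   0 ]
  [ 0  1  -2  -1/3   0 ]
  [ 0  0   0   1/3   0 ]
  [ 0  0   0   2/3  -1 ]
ρ3 -> 3·ρ3
  [ 1  1  -2  -1/3   0 ]
  [ 0  1  -2  -1/3   0 ]
  [ 0  0   0     1   0 ]
  [ 0  0   0   2/3  -1 ]
ρ4 -> ρ4 − 2/3·ρ3
  [ 1  1  -2  -1/3   0 ]
  [ 0  1  -2  -1/3   0 ]
  [ 0  0   0     1   0 ]
  [ 0  0   0     0  -1 ]
ρ4 -> -1·ρ4
  [ 1  1  -2  -1/3  0 ]
  [ 0  1  -2  -1/3  0 ]
  [ 0  0   0     1  0 ]
  [ 0  0   0     0  1 ]
ρ2 -> ρ2 + 1/3·ρ3
  [ 1  1  -2  -1/3  0 ]
  [ 0  1  -2     0  0 ]
  [ 0  0   0     1  0 ]
  [ 0  0   0     0  1 ]
ρ1 -> ρ1 + 1/3·ρ3
  [ 1  1  -2  0  0 ]
  [ 0  1  -2  0  0 ]
  [ 0  0   0  1  0 ]
  [ 0  0   0  0  1 ]
ρ1 -> ρ1 − ρ2
  [ 1  0   0  0  0 ]
  [ 0  1  -2  0  0 ]
  [ 0  0   0  1  0 ]
  [ 0  0   0  0  1 ]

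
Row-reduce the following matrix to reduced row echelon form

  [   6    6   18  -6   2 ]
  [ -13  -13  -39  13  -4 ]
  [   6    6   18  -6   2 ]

[[1, 1, 3, -1, 0], [0, 0, 0, 0, 1], [0, 0, 0, 0, 0]]

R1 -> 1/6·R1
  [   1    1    3  -1  1/3 ]
  [ -13  -13  -39  13   -4 ]
  [   6    6   18  -6    2 ]
R2 -> R2 + 13·R1
  [ 1  1   3  -1  1/3 ]
  [ 0  0   0   0  1/3 ]
  [ 6  6  18  -6    2 ]
R3 -> R3 − 6·R1
  [ 1  1  3  -1  1/3 ]
  [ 0  0  0   0  1/3 ]
  [ 0  0  0   0    0 ]
R2 -> 3·R2
  [ 1  1  3  -1  1/3 ]
  [ 0  0  0   0    1 ]
  [ 0  0  0   0    0 ]
R1 -> R1 − 1/3·R2
  [ 1  1  3  -1  0 ]
  [ 0  0  0   0  1 ]
  [ 0  0  0   0  0 ]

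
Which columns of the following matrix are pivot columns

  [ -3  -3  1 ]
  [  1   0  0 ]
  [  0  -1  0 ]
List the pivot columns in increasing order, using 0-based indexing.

0, 1, 2

Multiply r1 by -1/3.
  [ 1   1  -1/3 ]
  [ 1   0     0 ]
  [ 0  -1     0 ]
Subtract r1 from r2.
  [ 1   1  -1/3 ]
  [ 0  -1   1/3 ]
  [ 0  -1     0 ]
Multiply r2 by -1.
  [ 1   1  -1/3 ]
  [ 0   1  -1/3 ]
  [ 0  -1     0 ]
Add r2 to r3.
  [ 1  1  -1/3 ]
  [ 0  1  -1/3 ]
  [ 0  0  -1/3 ]
Multiply r3 by -3.
  [ 1  1  -1/3 ]
  [ 0  1  -1/3 ]
  [ 0  0     1 ]
Add 1/3 times r3 to r2.
  [ 1  1  -1/3 ]
  [ 0  1     0 ]
  [ 0  0     1 ]
Add 1/3 times r3 to r1.
  [ 1  1  0 ]
  [ 0  1  0 ]
  [ 0  0  1 ]
Subtract r2 from r1.
  [ 1  0  0 ]
  [ 0  1  0 ]
  [ 0  0  1 ]
Pivot columns are the columns containing a leading 1.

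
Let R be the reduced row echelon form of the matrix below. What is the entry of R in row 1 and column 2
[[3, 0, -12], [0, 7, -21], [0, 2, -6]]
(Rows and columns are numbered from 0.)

-3

r1 ← 1/3·r1
  [ 1  0   -4 ]
  [ 0  7  -21 ]
  [ 0  2   -6 ]
r2 ← 1/7·r2
  [ 1  0  -4 ]
  [ 0  1  -3 ]
  [ 0  2  -6 ]
r3 ← r3 − 2·r2
  [ 1  0  -4 ]
  [ 0  1  -3 ]
  [ 0  0   0 ]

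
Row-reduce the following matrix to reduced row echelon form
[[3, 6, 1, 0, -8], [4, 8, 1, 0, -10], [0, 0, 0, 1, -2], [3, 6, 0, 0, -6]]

Multiply r1 by 1/3.
  [ 1  2  1/3  0  -8/3 ]
  [ 4  8    1  0   -10 ]
  [ 0  0    0  1    -2 ]
  [ 3  6    0  0    -6 ]
Subtract 4 times r1 from r2.
  [ 1  2   1/3  0  -8/3 ]
  [ 0  0  -1/3  0   2/3 ]
  [ 0  0     0  1    -2 ]
  [ 3  6     0  0    -6 ]
Subtract 3 times r1 from r4.
  [ 1  2   1/3  0  -8/3 ]
  [ 0  0  -1/3  0   2/3 ]
  [ 0  0     0  1    -2 ]
  [ 0  0    -1  0     2 ]
Multiply r2 by -3.
  [ 1  2  1/3  0  -8/3 ]
  [ 0  0    1  0    -2 ]
  [ 0  0    0  1    -2 ]
  [ 0  0   -1  0     2 ]
Add r2 to r4.
  [ 1  2  1/3  0  -8/3 ]
  [ 0  0    1  0    -2 ]
  [ 0  0    0  1    -2 ]
  [ 0  0    0  0     0 ]
Subtract 1/3 times r2 from r1.
  [ 1  2  0  0  -2 ]
  [ 0  0  1  0  -2 ]
  [ 0  0  0  1  -2 ]
  [ 0  0  0  0   0 ]

[[1, 2, 0, 0, -2], [0, 0, 1, 0, -2], [0, 0, 0, 1, -2], [0, 0, 0, 0, 0]]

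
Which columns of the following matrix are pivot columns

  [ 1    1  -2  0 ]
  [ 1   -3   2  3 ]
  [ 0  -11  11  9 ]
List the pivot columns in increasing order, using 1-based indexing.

1, 2, 4

R2 → R2 − R1
  [ 1    1  -2  0 ]
  [ 0   -4   4  3 ]
  [ 0  -11  11  9 ]
R2 → -1/4·R2
  [ 1    1  -2     0 ]
  [ 0    1  -1  -3/4 ]
  [ 0  -11  11     9 ]
R3 → R3 + 11·R2
  [ 1  1  -2     0 ]
  [ 0  1  -1  -3/4 ]
  [ 0  0   0   3/4 ]
R3 → 4/3·R3
  [ 1  1  -2     0 ]
  [ 0  1  -1  -3/4 ]
  [ 0  0   0     1 ]
R2 → R2 + 3/4·R3
  [ 1  1  -2  0 ]
  [ 0  1  -1  0 ]
  [ 0  0   0  1 ]
R1 → R1 − R2
  [ 1  0  -1  0 ]
  [ 0  1  -1  0 ]
  [ 0  0   0  1 ]
Pivot columns are the columns containing a leading 1.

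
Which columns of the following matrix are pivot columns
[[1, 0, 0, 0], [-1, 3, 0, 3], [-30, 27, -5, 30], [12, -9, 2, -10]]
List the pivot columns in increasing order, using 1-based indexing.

ρ2 ← ρ2 + ρ1
  [   1   0   0    0 ]
  [   0   3   0    3 ]
  [ -30  27  -5   30 ]
  [  12  -9   2  -10 ]
ρ3 ← ρ3 + 30·ρ1
  [  1   0   0    0 ]
  [  0   3   0    3 ]
  [  0  27  -5   30 ]
  [ 12  -9   2  -10 ]
ρ4 ← ρ4 − 12·ρ1
  [ 1   0   0    0 ]
  [ 0   3   0    3 ]
  [ 0  27  -5   30 ]
  [ 0  -9   2  -10 ]
ρ2 ← 1/3·ρ2
  [ 1   0   0    0 ]
  [ 0   1   0    1 ]
  [ 0  27  -5   30 ]
  [ 0  -9   2  -10 ]
ρ3 ← ρ3 − 27·ρ2
  [ 1   0   0    0 ]
  [ 0   1   0    1 ]
  [ 0   0  -5    3 ]
  [ 0  -9   2  -10 ]
ρ4 ← ρ4 + 9·ρ2
  [ 1  0   0   0 ]
  [ 0  1   0   1 ]
  [ 0  0  -5   3 ]
  [ 0  0   2  -1 ]
ρ3 ← -1/5·ρ3
  [ 1  0  0     0 ]
  [ 0  1  0     1 ]
  [ 0  0  1  -3/5 ]
  [ 0  0  2    -1 ]
ρ4 ← ρ4 − 2·ρ3
  [ 1  0  0     0 ]
  [ 0  1  0     1 ]
  [ 0  0  1  -3/5 ]
  [ 0  0  0   1/5 ]
ρ4 ← 5·ρ4
  [ 1  0  0     0 ]
  [ 0  1  0     1 ]
  [ 0  0  1  -3/5 ]
  [ 0  0  0     1 ]
ρ3 ← ρ3 + 3/5·ρ4
  [ 1  0  0  0 ]
  [ 0  1  0  1 ]
  [ 0  0  1  0 ]
  [ 0  0  0  1 ]
ρ2 ← ρ2 − ρ4
  [ 1  0  0  0 ]
  [ 0  1  0  0 ]
  [ 0  0  1  0 ]
  [ 0  0  0  1 ]
Pivot columns are the columns containing a leading 1.

1, 2, 3, 4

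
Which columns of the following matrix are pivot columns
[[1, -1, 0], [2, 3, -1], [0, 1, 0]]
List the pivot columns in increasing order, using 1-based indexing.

1, 2, 3

R2 → R2 − 2·R1
  [ 1  -1   0 ]
  [ 0   5  -1 ]
  [ 0   1   0 ]
R2 → 1/5·R2
  [ 1  -1     0 ]
  [ 0   1  -1/5 ]
  [ 0   1     0 ]
R3 → R3 − R2
  [ 1  -1     0 ]
  [ 0   1  -1/5 ]
  [ 0   0   1/5 ]
R3 → 5·R3
  [ 1  -1     0 ]
  [ 0   1  -1/5 ]
  [ 0   0     1 ]
R2 → R2 + 1/5·R3
  [ 1  -1  0 ]
  [ 0   1  0 ]
  [ 0   0  1 ]
R1 → R1 + R2
  [ 1  0  0 ]
  [ 0  1  0 ]
  [ 0  0  1 ]
Pivot columns are the columns containing a leading 1.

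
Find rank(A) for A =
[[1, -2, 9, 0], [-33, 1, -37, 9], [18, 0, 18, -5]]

rank = 3

R2 ← R2 + 33·R1
  [  1   -2    9   0 ]
  [  0  -65  260   9 ]
  [ 18    0   18  -5 ]
R3 ← R3 − 18·R1
  [ 1   -2     9   0 ]
  [ 0  -65   260   9 ]
  [ 0   36  -144  -5 ]
R2 ← -1/65·R2
  [ 1  -2     9      0 ]
  [ 0   1    -4  -9/65 ]
  [ 0  36  -144     -5 ]
R3 ← R3 − 36·R2
  [ 1  -2   9      0 ]
  [ 0   1  -4  -9/65 ]
  [ 0   0   0  -1/65 ]
R3 ← -65·R3
  [ 1  -2   9      0 ]
  [ 0   1  -4  -9/65 ]
  [ 0   0   0      1 ]
R2 ← R2 + 9/65·R3
  [ 1  -2   9  0 ]
  [ 0   1  -4  0 ]
  [ 0   0   0  1 ]
R1 ← R1 + 2·R2
  [ 1  0   1  0 ]
  [ 0  1  -4  0 ]
  [ 0  0   0  1 ]
The reduced form has 3 nonzero rows.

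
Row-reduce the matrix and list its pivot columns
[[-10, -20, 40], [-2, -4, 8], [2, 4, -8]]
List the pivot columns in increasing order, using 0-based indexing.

R1 := -1/10·R1
  [  1   2  -4 ]
  [ -2  -4   8 ]
  [  2   4  -8 ]
R2 := R2 + 2·R1
  [ 1  2  -4 ]
  [ 0  0   0 ]
  [ 2  4  -8 ]
R3 := R3 − 2·R1
  [ 1  2  -4 ]
  [ 0  0   0 ]
  [ 0  0   0 ]
Pivot columns are the columns containing a leading 1.

0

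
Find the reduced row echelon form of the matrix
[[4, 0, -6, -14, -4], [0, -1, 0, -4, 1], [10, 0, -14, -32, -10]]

[[1, 0, 0, 1, -1], [0, 1, 0, 4, -1], [0, 0, 1, 3, 0]]

r1 ← 1/4·r1
r3 ← r3 − 10·r1
r2 ← -1·r2
r1 ← r1 + 3/2·r3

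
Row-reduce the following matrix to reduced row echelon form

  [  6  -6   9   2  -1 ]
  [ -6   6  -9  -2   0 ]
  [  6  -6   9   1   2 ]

[[1, -1, 3/2, 0, 0], [0, 0, 0, 1, 0], [0, 0, 0, 0, 1]]

ρ1 := 1/6·ρ1
  [  1  -1  3/2  1/3  -1/6 ]
  [ -6   6   -9   -2     0 ]
  [  6  -6    9    1     2 ]
ρ2 := ρ2 + 6·ρ1
  [ 1  -1  3/2  1/3  -1/6 ]
  [ 0   0    0    0    -1 ]
  [ 6  -6    9    1     2 ]
ρ3 := ρ3 − 6·ρ1
  [ 1  -1  3/2  1/3  -1/6 ]
  [ 0   0    0    0    -1 ]
  [ 0   0    0   -1     3 ]
ρ2 <-> ρ3
  [ 1  -1  3/2  1/3  -1/6 ]
  [ 0   0    0   -1     3 ]
  [ 0   0    0    0    -1 ]
ρ2 := -1·ρ2
  [ 1  -1  3/2  1/3  -1/6 ]
  [ 0   0    0    1    -3 ]
  [ 0   0    0    0    -1 ]
ρ3 := -1·ρ3
  [ 1  -1  3/2  1/3  -1/6 ]
  [ 0   0    0    1    -3 ]
  [ 0   0    0    0     1 ]
ρ2 := ρ2 + 3·ρ3
  [ 1  -1  3/2  1/3  -1/6 ]
  [ 0   0    0    1     0 ]
  [ 0   0    0    0     1 ]
ρ1 := ρ1 + 1/6·ρ3
  [ 1  -1  3/2  1/3  0 ]
  [ 0   0    0    1  0 ]
  [ 0   0    0    0  1 ]
ρ1 := ρ1 − 1/3·ρ2
  [ 1  -1  3/2  0  0 ]
  [ 0   0    0  1  0 ]
  [ 0   0    0  0  1 ]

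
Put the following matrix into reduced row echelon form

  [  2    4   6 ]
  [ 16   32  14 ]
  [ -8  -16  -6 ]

Multiply ρ1 by 1/2.
  [  1    2   3 ]
  [ 16   32  14 ]
  [ -8  -16  -6 ]
Subtract 16 times ρ1 from ρ2.
  [  1    2    3 ]
  [  0    0  -34 ]
  [ -8  -16   -6 ]
Add 8 times ρ1 to ρ3.
  [ 1  2    3 ]
  [ 0  0  -34 ]
  [ 0  0   18 ]
Multiply ρ2 by -1/34.
  [ 1  2   3 ]
  [ 0  0   1 ]
  [ 0  0  18 ]
Subtract 18 times ρ2 from ρ3.
  [ 1  2  3 ]
  [ 0  0  1 ]
  [ 0  0  0 ]
Subtract 3 times ρ2 from ρ1.
  [ 1  2  0 ]
  [ 0  0  1 ]
  [ 0  0  0 ]

[[1, 2, 0], [0, 0, 1], [0, 0, 0]]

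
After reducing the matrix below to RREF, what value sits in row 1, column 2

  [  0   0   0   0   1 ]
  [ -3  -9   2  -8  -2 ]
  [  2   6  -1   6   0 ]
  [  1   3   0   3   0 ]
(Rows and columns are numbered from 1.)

3

Swap R1 and R2.
Multiply R1 by -1/3.
Subtract 2 times R1 from R3.
Subtract R1 from R4.
Swap R2 and R3.
Multiply R2 by 3.
Subtract 2/3 times R2 from R4.
Swap R3 and R4.
Multiply R3 by -1.
Add 2 times R4 to R3.
Add 4 times R4 to R2.
Subtract 2/3 times R4 from R1.
Subtract 2 times R3 from R2.
Subtract 8/3 times R3 from R1.
Add 2/3 times R2 to R1.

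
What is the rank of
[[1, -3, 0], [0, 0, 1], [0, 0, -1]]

Add R2 to R3.
  [ 1  -3  0 ]
  [ 0   0  1 ]
  [ 0   0  0 ]
The reduced form has 2 nonzero rows.

rank = 2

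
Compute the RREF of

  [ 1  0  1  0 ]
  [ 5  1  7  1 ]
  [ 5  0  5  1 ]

[[1, 0, 1, 0], [0, 1, 2, 0], [0, 0, 0, 1]]

R2 → R2 − 5·R1
  [ 1  0  1  0 ]
  [ 0  1  2  1 ]
  [ 5  0  5  1 ]
R3 → R3 − 5·R1
  [ 1  0  1  0 ]
  [ 0  1  2  1 ]
  [ 0  0  0  1 ]
R2 → R2 − R3
  [ 1  0  1  0 ]
  [ 0  1  2  0 ]
  [ 0  0  0  1 ]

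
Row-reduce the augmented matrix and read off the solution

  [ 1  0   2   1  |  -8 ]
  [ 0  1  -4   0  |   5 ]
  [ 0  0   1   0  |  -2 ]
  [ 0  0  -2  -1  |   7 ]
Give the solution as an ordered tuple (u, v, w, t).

(-1, -3, -2, -3)

r4 -> r4 + 2·r3
  [ 1  0   2   1  |  -8 ]
  [ 0  1  -4   0  |   5 ]
  [ 0  0   1   0  |  -2 ]
  [ 0  0   0  -1  |   3 ]
r4 -> -1·r4
  [ 1  0   2  1  |  -8 ]
  [ 0  1  -4  0  |   5 ]
  [ 0  0   1  0  |  -2 ]
  [ 0  0   0  1  |  -3 ]
r1 -> r1 − r4
  [ 1  0   2  0  |  -5 ]
  [ 0  1  -4  0  |   5 ]
  [ 0  0   1  0  |  -2 ]
  [ 0  0   0  1  |  -3 ]
r2 -> r2 + 4·r3
  [ 1  0  2  0  |  -5 ]
  [ 0  1  0  0  |  -3 ]
  [ 0  0  1  0  |  -2 ]
  [ 0  0  0  1  |  -3 ]
r1 -> r1 − 2·r3
  [ 1  0  0  0  |  -1 ]
  [ 0  1  0  0  |  -3 ]
  [ 0  0  1  0  |  -2 ]
  [ 0  0  0  1  |  -3 ]
Reading off the last column: u = -1, v = -3, w = -2, t = -3.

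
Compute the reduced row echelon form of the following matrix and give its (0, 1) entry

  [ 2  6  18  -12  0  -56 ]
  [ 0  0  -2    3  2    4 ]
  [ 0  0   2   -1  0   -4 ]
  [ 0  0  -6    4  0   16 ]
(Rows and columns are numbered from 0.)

3

Multiply R1 by 1/2.
  [ 1  3   9  -6  0  -28 ]
  [ 0  0  -2   3  2    4 ]
  [ 0  0   2  -1  0   -4 ]
  [ 0  0  -6   4  0   16 ]
Multiply R2 by -1/2.
  [ 1  3   9    -6   0  -28 ]
  [ 0  0   1  -3/2  -1   -2 ]
  [ 0  0   2    -1   0   -4 ]
  [ 0  0  -6     4   0   16 ]
Subtract 2 times R2 from R3.
  [ 1  3   9    -6   0  -28 ]
  [ 0  0   1  -3/2  -1   -2 ]
  [ 0  0   0     2   2    0 ]
  [ 0  0  -6     4   0   16 ]
Add 6 times R2 to R4.
  [ 1  3  9    -6   0  -28 ]
  [ 0  0  1  -3/2  -1   -2 ]
  [ 0  0  0     2   2    0 ]
  [ 0  0  0    -5  -6    4 ]
Multiply R3 by 1/2.
  [ 1  3  9    -6   0  -28 ]
  [ 0  0  1  -3/2  -1   -2 ]
  [ 0  0  0     1   1    0 ]
  [ 0  0  0    -5  -6    4 ]
Add 5 times R3 to R4.
  [ 1  3  9    -6   0  -28 ]
  [ 0  0  1  -3/2  -1   -2 ]
  [ 0  0  0     1   1    0 ]
  [ 0  0  0     0  -1    4 ]
Multiply R4 by -1.
  [ 1  3  9    -6   0  -28 ]
  [ 0  0  1  -3/2  -1   -2 ]
  [ 0  0  0     1   1    0 ]
  [ 0  0  0     0   1   -4 ]
Subtract R4 from R3.
  [ 1  3  9    -6   0  -28 ]
  [ 0  0  1  -3/2  -1   -2 ]
  [ 0  0  0     1   0    4 ]
  [ 0  0  0     0   1   -4 ]
Add R4 to R2.
  [ 1  3  9    -6  0  -28 ]
  [ 0  0  1  -3/2  0   -6 ]
  [ 0  0  0     1  0    4 ]
  [ 0  0  0     0  1   -4 ]
Add 3/2 times R3 to R2.
  [ 1  3  9  -6  0  -28 ]
  [ 0  0  1   0  0    0 ]
  [ 0  0  0   1  0    4 ]
  [ 0  0  0   0  1   -4 ]
Add 6 times R3 to R1.
  [ 1  3  9  0  0  -4 ]
  [ 0  0  1  0  0   0 ]
  [ 0  0  0  1  0   4 ]
  [ 0  0  0  0  1  -4 ]
Subtract 9 times R2 from R1.
  [ 1  3  0  0  0  -4 ]
  [ 0  0  1  0  0   0 ]
  [ 0  0  0  1  0   4 ]
  [ 0  0  0  0  1  -4 ]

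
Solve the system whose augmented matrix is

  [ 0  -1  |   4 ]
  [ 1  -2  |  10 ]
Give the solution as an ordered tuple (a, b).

(2, -4)

R1 <-> R2
  [ 1  -2  |  10 ]
  [ 0  -1  |   4 ]
R2 -> -1·R2
  [ 1  -2  |  10 ]
  [ 0   1  |  -4 ]
R1 -> R1 + 2·R2
  [ 1  0  |   2 ]
  [ 0  1  |  -4 ]
Reading off the last column: a = 2, b = -4.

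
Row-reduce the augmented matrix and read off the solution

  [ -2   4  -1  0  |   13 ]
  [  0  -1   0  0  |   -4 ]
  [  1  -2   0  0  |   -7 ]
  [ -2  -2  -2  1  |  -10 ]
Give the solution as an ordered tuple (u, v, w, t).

(1, 4, 1, 2)

Multiply R1 by -1/2.
  [  1  -2  1/2  0  |  -13/2 ]
  [  0  -1    0  0  |     -4 ]
  [  1  -2    0  0  |     -7 ]
  [ -2  -2   -2  1  |    -10 ]
Subtract R1 from R3.
  [  1  -2   1/2  0  |  -13/2 ]
  [  0  -1     0  0  |     -4 ]
  [  0   0  -1/2  0  |   -1/2 ]
  [ -2  -2    -2  1  |    -10 ]
Add 2 times R1 to R4.
  [ 1  -2   1/2  0  |  -13/2 ]
  [ 0  -1     0  0  |     -4 ]
  [ 0   0  -1/2  0  |   -1/2 ]
  [ 0  -6    -1  1  |    -23 ]
Multiply R2 by -1.
  [ 1  -2   1/2  0  |  -13/2 ]
  [ 0   1     0  0  |      4 ]
  [ 0   0  -1/2  0  |   -1/2 ]
  [ 0  -6    -1  1  |    -23 ]
Add 6 times R2 to R4.
  [ 1  -2   1/2  0  |  -13/2 ]
  [ 0   1     0  0  |      4 ]
  [ 0   0  -1/2  0  |   -1/2 ]
  [ 0   0    -1  1  |      1 ]
Multiply R3 by -2.
  [ 1  -2  1/2  0  |  -13/2 ]
  [ 0   1    0  0  |      4 ]
  [ 0   0    1  0  |      1 ]
  [ 0   0   -1  1  |      1 ]
Add R3 to R4.
  [ 1  -2  1/2  0  |  -13/2 ]
  [ 0   1    0  0  |      4 ]
  [ 0   0    1  0  |      1 ]
  [ 0   0    0  1  |      2 ]
Subtract 1/2 times R3 from R1.
  [ 1  -2  0  0  |  -7 ]
  [ 0   1  0  0  |   4 ]
  [ 0   0  1  0  |   1 ]
  [ 0   0  0  1  |   2 ]
Add 2 times R2 to R1.
  [ 1  0  0  0  |  1 ]
  [ 0  1  0  0  |  4 ]
  [ 0  0  1  0  |  1 ]
  [ 0  0  0  1  |  2 ]
Reading off the last column: u = 1, v = 4, w = 1, t = 2.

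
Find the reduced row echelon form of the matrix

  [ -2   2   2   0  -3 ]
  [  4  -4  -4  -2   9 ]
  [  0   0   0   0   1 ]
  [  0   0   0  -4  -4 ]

[[1, -1, -1, 0, 0], [0, 0, 0, 1, 0], [0, 0, 0, 0, 1], [0, 0, 0, 0, 0]]

Multiply r1 by -1/2.
  [ 1  -1  -1   0  3/2 ]
  [ 4  -4  -4  -2    9 ]
  [ 0   0   0   0    1 ]
  [ 0   0   0  -4   -4 ]
Subtract 4 times r1 from r2.
  [ 1  -1  -1   0  3/2 ]
  [ 0   0   0  -2    3 ]
  [ 0   0   0   0    1 ]
  [ 0   0   0  -4   -4 ]
Multiply r2 by -1/2.
  [ 1  -1  -1   0   3/2 ]
  [ 0   0   0   1  -3/2 ]
  [ 0   0   0   0     1 ]
  [ 0   0   0  -4    -4 ]
Add 4 times r2 to r4.
  [ 1  -1  -1  0   3/2 ]
  [ 0   0   0  1  -3/2 ]
  [ 0   0   0  0     1 ]
  [ 0   0   0  0   -10 ]
Add 10 times r3 to r4.
  [ 1  -1  -1  0   3/2 ]
  [ 0   0   0  1  -3/2 ]
  [ 0   0   0  0     1 ]
  [ 0   0   0  0     0 ]
Add 3/2 times r3 to r2.
  [ 1  -1  -1  0  3/2 ]
  [ 0   0   0  1    0 ]
  [ 0   0   0  0    1 ]
  [ 0   0   0  0    0 ]
Subtract 3/2 times r3 from r1.
  [ 1  -1  -1  0  0 ]
  [ 0   0   0  1  0 ]
  [ 0   0   0  0  1 ]
  [ 0   0   0  0  0 ]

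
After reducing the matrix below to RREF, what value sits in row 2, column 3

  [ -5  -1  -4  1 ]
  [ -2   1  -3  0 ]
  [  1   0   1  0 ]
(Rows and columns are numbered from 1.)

-1

R1 -> -1/5·R1
  [  1  1/5  4/5  -1/5 ]
  [ -2    1   -3     0 ]
  [  1    0    1     0 ]
R2 -> R2 + 2·R1
  [ 1  1/5   4/5  -1/5 ]
  [ 0  7/5  -7/5  -2/5 ]
  [ 1    0     1     0 ]
R3 -> R3 − R1
  [ 1   1/5   4/5  -1/5 ]
  [ 0   7/5  -7/5  -2/5 ]
  [ 0  -1/5   1/5   1/5 ]
R2 -> 5/7·R2
  [ 1   1/5  4/5  -1/5 ]
  [ 0     1   -1  -2/7 ]
  [ 0  -1/5  1/5   1/5 ]
R3 -> R3 + 1/5·R2
  [ 1  1/5  4/5  -1/5 ]
  [ 0    1   -1  -2/7 ]
  [ 0    0    0   1/7 ]
R3 -> 7·R3
  [ 1  1/5  4/5  -1/5 ]
  [ 0    1   -1  -2/7 ]
  [ 0    0    0     1 ]
R2 -> R2 + 2/7·R3
  [ 1  1/5  4/5  -1/5 ]
  [ 0    1   -1     0 ]
  [ 0    0    0     1 ]
R1 -> R1 + 1/5·R3
  [ 1  1/5  4/5  0 ]
  [ 0    1   -1  0 ]
  [ 0    0    0  1 ]
R1 -> R1 − 1/5·R2
  [ 1  0   1  0 ]
  [ 0  1  -1  0 ]
  [ 0  0   0  1 ]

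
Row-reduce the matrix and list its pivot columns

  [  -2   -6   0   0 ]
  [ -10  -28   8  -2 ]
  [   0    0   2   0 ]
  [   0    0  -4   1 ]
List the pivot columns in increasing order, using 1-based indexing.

1, 2, 3, 4

r1 := -1/2·r1
  [   1    3   0   0 ]
  [ -10  -28   8  -2 ]
  [   0    0   2   0 ]
  [   0    0  -4   1 ]
r2 := r2 + 10·r1
  [ 1  3   0   0 ]
  [ 0  2   8  -2 ]
  [ 0  0   2   0 ]
  [ 0  0  -4   1 ]
r2 := 1/2·r2
  [ 1  3   0   0 ]
  [ 0  1   4  -1 ]
  [ 0  0   2   0 ]
  [ 0  0  -4   1 ]
r3 := 1/2·r3
  [ 1  3   0   0 ]
  [ 0  1   4  -1 ]
  [ 0  0   1   0 ]
  [ 0  0  -4   1 ]
r4 := r4 + 4·r3
  [ 1  3  0   0 ]
  [ 0  1  4  -1 ]
  [ 0  0  1   0 ]
  [ 0  0  0   1 ]
r2 := r2 + r4
  [ 1  3  0  0 ]
  [ 0  1  4  0 ]
  [ 0  0  1  0 ]
  [ 0  0  0  1 ]
r2 := r2 − 4·r3
  [ 1  3  0  0 ]
  [ 0  1  0  0 ]
  [ 0  0  1  0 ]
  [ 0  0  0  1 ]
r1 := r1 − 3·r2
  [ 1  0  0  0 ]
  [ 0  1  0  0 ]
  [ 0  0  1  0 ]
  [ 0  0  0  1 ]
Pivot columns are the columns containing a leading 1.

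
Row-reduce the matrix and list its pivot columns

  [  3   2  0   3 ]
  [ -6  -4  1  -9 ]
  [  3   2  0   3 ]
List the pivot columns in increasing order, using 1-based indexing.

R1 ← 1/3·R1
  [  1  2/3  0   1 ]
  [ -6   -4  1  -9 ]
  [  3    2  0   3 ]
R2 ← R2 + 6·R1
  [ 1  2/3  0   1 ]
  [ 0    0  1  -3 ]
  [ 3    2  0   3 ]
R3 ← R3 − 3·R1
  [ 1  2/3  0   1 ]
  [ 0    0  1  -3 ]
  [ 0    0  0   0 ]
Pivot columns are the columns containing a leading 1.

1, 3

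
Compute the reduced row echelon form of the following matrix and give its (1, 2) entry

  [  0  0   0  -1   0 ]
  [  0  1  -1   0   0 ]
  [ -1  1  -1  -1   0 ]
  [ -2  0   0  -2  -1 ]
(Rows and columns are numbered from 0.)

R1 <-> R3
  [ -1  1  -1  -1   0 ]
  [  0  1  -1   0   0 ]
  [  0  0   0  -1   0 ]
  [ -2  0   0  -2  -1 ]
R1 → -1·R1
  [  1  -1   1   1   0 ]
  [  0   1  -1   0   0 ]
  [  0   0   0  -1   0 ]
  [ -2   0   0  -2  -1 ]
R4 → R4 + 2·R1
  [ 1  -1   1   1   0 ]
  [ 0   1  -1   0   0 ]
  [ 0   0   0  -1   0 ]
  [ 0  -2   2   0  -1 ]
R4 → R4 + 2·R2
  [ 1  -1   1   1   0 ]
  [ 0   1  -1   0   0 ]
  [ 0   0   0  -1   0 ]
  [ 0   0   0   0  -1 ]
R3 → -1·R3
  [ 1  -1   1  1   0 ]
  [ 0   1  -1  0   0 ]
  [ 0   0   0  1   0 ]
  [ 0   0   0  0  -1 ]
R4 → -1·R4
  [ 1  -1   1  1  0 ]
  [ 0   1  -1  0  0 ]
  [ 0   0   0  1  0 ]
  [ 0   0   0  0  1 ]
R1 → R1 − R3
  [ 1  -1   1  0  0 ]
  [ 0   1  -1  0  0 ]
  [ 0   0   0  1  0 ]
  [ 0   0   0  0  1 ]
R1 → R1 + R2
  [ 1  0   0  0  0 ]
  [ 0  1  -1  0  0 ]
  [ 0  0   0  1  0 ]
  [ 0  0   0  0  1 ]

-1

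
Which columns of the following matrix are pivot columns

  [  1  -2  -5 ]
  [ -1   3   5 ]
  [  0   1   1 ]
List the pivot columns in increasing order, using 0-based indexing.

0, 1, 2

R2 → R2 + R1
  [ 1  -2  -5 ]
  [ 0   1   0 ]
  [ 0   1   1 ]
R3 → R3 − R2
  [ 1  -2  -5 ]
  [ 0   1   0 ]
  [ 0   0   1 ]
R1 → R1 + 5·R3
  [ 1  -2  0 ]
  [ 0   1  0 ]
  [ 0   0  1 ]
R1 → R1 + 2·R2
  [ 1  0  0 ]
  [ 0  1  0 ]
  [ 0  0  1 ]
Pivot columns are the columns containing a leading 1.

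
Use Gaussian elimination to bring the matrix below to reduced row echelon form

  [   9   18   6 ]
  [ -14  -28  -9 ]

[[1, 2, 0], [0, 0, 1]]

R1 -> 1/9·R1
  [   1    2  2/3 ]
  [ -14  -28   -9 ]
R2 -> R2 + 14·R1
  [ 1  2  2/3 ]
  [ 0  0  1/3 ]
R2 -> 3·R2
  [ 1  2  2/3 ]
  [ 0  0    1 ]
R1 -> R1 − 2/3·R2
  [ 1  2  0 ]
  [ 0  0  1 ]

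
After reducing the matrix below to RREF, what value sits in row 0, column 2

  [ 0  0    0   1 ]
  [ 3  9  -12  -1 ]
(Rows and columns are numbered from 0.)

-4

ρ1 ↔ ρ2
  [ 3  9  -12  -1 ]
  [ 0  0    0   1 ]
ρ1 := 1/3·ρ1
  [ 1  3  -4  -1/3 ]
  [ 0  0   0     1 ]
ρ1 := ρ1 + 1/3·ρ2
  [ 1  3  -4  0 ]
  [ 0  0   0  1 ]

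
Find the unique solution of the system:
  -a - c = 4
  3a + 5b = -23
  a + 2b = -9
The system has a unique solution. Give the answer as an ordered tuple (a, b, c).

(-1, -4, -3)

Form the augmented matrix and row-reduce:
  [ -1  0  -1  |    4 ]
  [  3  5   0  |  -23 ]
  [  1  2   0  |   -9 ]
R1 → -1·R1
  [ 1  0  1  |   -4 ]
  [ 3  5  0  |  -23 ]
  [ 1  2  0  |   -9 ]
R2 → R2 − 3·R1
  [ 1  0   1  |   -4 ]
  [ 0  5  -3  |  -11 ]
  [ 1  2   0  |   -9 ]
R3 → R3 − R1
  [ 1  0   1  |   -4 ]
  [ 0  5  -3  |  -11 ]
  [ 0  2  -1  |   -5 ]
R2 → 1/5·R2
  [ 1  0     1  |     -4 ]
  [ 0  1  -3/5  |  -11/5 ]
  [ 0  2    -1  |     -5 ]
R3 → R3 − 2·R2
  [ 1  0     1  |     -4 ]
  [ 0  1  -3/5  |  -11/5 ]
  [ 0  0   1/5  |   -3/5 ]
R3 → 5·R3
  [ 1  0     1  |     -4 ]
  [ 0  1  -3/5  |  -11/5 ]
  [ 0  0     1  |     -3 ]
R2 → R2 + 3/5·R3
  [ 1  0  1  |  -4 ]
  [ 0  1  0  |  -4 ]
  [ 0  0  1  |  -3 ]
R1 → R1 − R3
  [ 1  0  0  |  -1 ]
  [ 0  1  0  |  -4 ]
  [ 0  0  1  |  -3 ]
Reading off the last column: a = -1, b = -4, c = -3.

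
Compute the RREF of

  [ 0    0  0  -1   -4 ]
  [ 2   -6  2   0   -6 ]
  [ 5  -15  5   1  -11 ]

r1 <-> r2
  [ 2   -6  2   0   -6 ]
  [ 0    0  0  -1   -4 ]
  [ 5  -15  5   1  -11 ]
r1 ← 1/2·r1
  [ 1   -3  1   0   -3 ]
  [ 0    0  0  -1   -4 ]
  [ 5  -15  5   1  -11 ]
r3 ← r3 − 5·r1
  [ 1  -3  1   0  -3 ]
  [ 0   0  0  -1  -4 ]
  [ 0   0  0   1   4 ]
r2 ← -1·r2
  [ 1  -3  1  0  -3 ]
  [ 0   0  0  1   4 ]
  [ 0   0  0  1   4 ]
r3 ← r3 − r2
  [ 1  -3  1  0  -3 ]
  [ 0   0  0  1   4 ]
  [ 0   0  0  0   0 ]

[[1, -3, 1, 0, -3], [0, 0, 0, 1, 4], [0, 0, 0, 0, 0]]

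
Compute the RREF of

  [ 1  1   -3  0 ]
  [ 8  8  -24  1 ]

[[1, 1, -3, 0], [0, 0, 0, 1]]

ρ2 -> ρ2 − 8·ρ1
  [ 1  1  -3  0 ]
  [ 0  0   0  1 ]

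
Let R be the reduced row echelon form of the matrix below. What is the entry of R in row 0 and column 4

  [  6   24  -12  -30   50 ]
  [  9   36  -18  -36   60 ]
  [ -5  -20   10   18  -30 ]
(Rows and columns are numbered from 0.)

R1 ← 1/6·R1
  [  1    4   -2   -5  25/3 ]
  [  9   36  -18  -36    60 ]
  [ -5  -20   10   18   -30 ]
R2 ← R2 − 9·R1
  [  1    4  -2  -5  25/3 ]
  [  0    0   0   9   -15 ]
  [ -5  -20  10  18   -30 ]
R3 ← R3 + 5·R1
  [ 1  4  -2  -5  25/3 ]
  [ 0  0   0   9   -15 ]
  [ 0  0   0  -7  35/3 ]
R2 ← 1/9·R2
  [ 1  4  -2  -5  25/3 ]
  [ 0  0   0   1  -5/3 ]
  [ 0  0   0  -7  35/3 ]
R3 ← R3 + 7·R2
  [ 1  4  -2  -5  25/3 ]
  [ 0  0   0   1  -5/3 ]
  [ 0  0   0   0     0 ]
R1 ← R1 + 5·R2
  [ 1  4  -2  0     0 ]
  [ 0  0   0  1  -5/3 ]
  [ 0  0   0  0     0 ]

0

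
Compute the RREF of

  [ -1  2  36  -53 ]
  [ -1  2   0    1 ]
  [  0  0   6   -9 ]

ρ1 -> -1·ρ1
  [  1  -2  -36  53 ]
  [ -1   2    0   1 ]
  [  0   0    6  -9 ]
ρ2 -> ρ2 + ρ1
  [ 1  -2  -36  53 ]
  [ 0   0  -36  54 ]
  [ 0   0    6  -9 ]
ρ2 -> -1/36·ρ2
  [ 1  -2  -36    53 ]
  [ 0   0    1  -3/2 ]
  [ 0   0    6    -9 ]
ρ3 -> ρ3 − 6·ρ2
  [ 1  -2  -36    53 ]
  [ 0   0    1  -3/2 ]
  [ 0   0    0     0 ]
ρ1 -> ρ1 + 36·ρ2
  [ 1  -2  0    -1 ]
  [ 0   0  1  -3/2 ]
  [ 0   0  0     0 ]

[[1, -2, 0, -1], [0, 0, 1, -3/2], [0, 0, 0, 0]]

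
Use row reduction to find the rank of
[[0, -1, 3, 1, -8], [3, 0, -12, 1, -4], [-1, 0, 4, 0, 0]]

r1 <=> r2
  [  3   0  -12  1  -4 ]
  [  0  -1    3  1  -8 ]
  [ -1   0    4  0   0 ]
r1 -> 1/3·r1
  [  1   0  -4  1/3  -4/3 ]
  [  0  -1   3    1    -8 ]
  [ -1   0   4    0     0 ]
r3 -> r3 + r1
  [ 1   0  -4  1/3  -4/3 ]
  [ 0  -1   3    1    -8 ]
  [ 0   0   0  1/3  -4/3 ]
r2 -> -1·r2
  [ 1  0  -4  1/3  -4/3 ]
  [ 0  1  -3   -1     8 ]
  [ 0  0   0  1/3  -4/3 ]
r3 -> 3·r3
  [ 1  0  -4  1/3  -4/3 ]
  [ 0  1  -3   -1     8 ]
  [ 0  0   0    1    -4 ]
r2 -> r2 + r3
  [ 1  0  -4  1/3  -4/3 ]
  [ 0  1  -3    0     4 ]
  [ 0  0   0    1    -4 ]
r1 -> r1 − 1/3·r3
  [ 1  0  -4  0   0 ]
  [ 0  1  -3  0   4 ]
  [ 0  0   0  1  -4 ]
The reduced form has 3 nonzero rows.

rank = 3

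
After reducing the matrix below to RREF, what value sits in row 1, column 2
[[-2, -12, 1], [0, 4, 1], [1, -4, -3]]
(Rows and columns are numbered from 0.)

1/4

r1 → -1/2·r1
  [ 1   6  -1/2 ]
  [ 0   4     1 ]
  [ 1  -4    -3 ]
r3 → r3 − r1
  [ 1    6  -1/2 ]
  [ 0    4     1 ]
  [ 0  -10  -5/2 ]
r2 → 1/4·r2
  [ 1    6  -1/2 ]
  [ 0    1   1/4 ]
  [ 0  -10  -5/2 ]
r3 → r3 + 10·r2
  [ 1  6  -1/2 ]
  [ 0  1   1/4 ]
  [ 0  0     0 ]
r1 → r1 − 6·r2
  [ 1  0   -2 ]
  [ 0  1  1/4 ]
  [ 0  0    0 ]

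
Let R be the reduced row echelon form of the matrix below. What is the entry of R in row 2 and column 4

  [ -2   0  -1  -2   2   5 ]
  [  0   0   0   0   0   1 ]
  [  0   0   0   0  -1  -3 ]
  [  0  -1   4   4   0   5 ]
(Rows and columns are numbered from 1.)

r1 -> -1/2·r1
  [ 1   0  1/2  1  -1  -5/2 ]
  [ 0   0    0  0   0     1 ]
  [ 0   0    0  0  -1    -3 ]
  [ 0  -1    4  4   0     5 ]
r2 ↔ r4
  [ 1   0  1/2  1  -1  -5/2 ]
  [ 0  -1    4  4   0     5 ]
  [ 0   0    0  0  -1    -3 ]
  [ 0   0    0  0   0     1 ]
r2 -> -1·r2
  [ 1  0  1/2   1  -1  -5/2 ]
  [ 0  1   -4  -4   0    -5 ]
  [ 0  0    0   0  -1    -3 ]
  [ 0  0    0   0   0     1 ]
r3 -> -1·r3
  [ 1  0  1/2   1  -1  -5/2 ]
  [ 0  1   -4  -4   0    -5 ]
  [ 0  0    0   0   1     3 ]
  [ 0  0    0   0   0     1 ]
r3 -> r3 − 3·r4
  [ 1  0  1/2   1  -1  -5/2 ]
  [ 0  1   -4  -4   0    -5 ]
  [ 0  0    0   0   1     0 ]
  [ 0  0    0   0   0     1 ]
r2 -> r2 + 5·r4
  [ 1  0  1/2   1  -1  -5/2 ]
  [ 0  1   -4  -4   0     0 ]
  [ 0  0    0   0   1     0 ]
  [ 0  0    0   0   0     1 ]
r1 -> r1 + 5/2·r4
  [ 1  0  1/2   1  -1  0 ]
  [ 0  1   -4  -4   0  0 ]
  [ 0  0    0   0   1  0 ]
  [ 0  0    0   0   0  1 ]
r1 -> r1 + r3
  [ 1  0  1/2   1  0  0 ]
  [ 0  1   -4  -4  0  0 ]
  [ 0  0    0   0  1  0 ]
  [ 0  0    0   0  0  1 ]

-4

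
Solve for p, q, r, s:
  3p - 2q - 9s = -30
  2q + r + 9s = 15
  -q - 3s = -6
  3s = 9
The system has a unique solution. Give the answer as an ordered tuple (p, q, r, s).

(-3, -3, -6, 3)

Form the augmented matrix and row-reduce:
  [ 3  -2  0  -9  |  -30 ]
  [ 0   2  1   9  |   15 ]
  [ 0  -1  0  -3  |   -6 ]
  [ 0   0  0   3  |    9 ]
r1 := 1/3·r1
  [ 1  -2/3  0  -3  |  -10 ]
  [ 0     2  1   9  |   15 ]
  [ 0    -1  0  -3  |   -6 ]
  [ 0     0  0   3  |    9 ]
r2 := 1/2·r2
  [ 1  -2/3    0   -3  |   -10 ]
  [ 0     1  1/2  9/2  |  15/2 ]
  [ 0    -1    0   -3  |    -6 ]
  [ 0     0    0    3  |     9 ]
r3 := r3 + r2
  [ 1  -2/3    0   -3  |   -10 ]
  [ 0     1  1/2  9/2  |  15/2 ]
  [ 0     0  1/2  3/2  |   3/2 ]
  [ 0     0    0    3  |     9 ]
r3 := 2·r3
  [ 1  -2/3    0   -3  |   -10 ]
  [ 0     1  1/2  9/2  |  15/2 ]
  [ 0     0    1    3  |     3 ]
  [ 0     0    0    3  |     9 ]
r4 := 1/3·r4
  [ 1  -2/3    0   -3  |   -10 ]
  [ 0     1  1/2  9/2  |  15/2 ]
  [ 0     0    1    3  |     3 ]
  [ 0     0    0    1  |     3 ]
r3 := r3 − 3·r4
  [ 1  -2/3    0   -3  |   -10 ]
  [ 0     1  1/2  9/2  |  15/2 ]
  [ 0     0    1    0  |    -6 ]
  [ 0     0    0    1  |     3 ]
r2 := r2 − 9/2·r4
  [ 1  -2/3    0  -3  |  -10 ]
  [ 0     1  1/2   0  |   -6 ]
  [ 0     0    1   0  |   -6 ]
  [ 0     0    0   1  |    3 ]
r1 := r1 + 3·r4
  [ 1  -2/3    0  0  |  -1 ]
  [ 0     1  1/2  0  |  -6 ]
  [ 0     0    1  0  |  -6 ]
  [ 0     0    0  1  |   3 ]
r2 := r2 − 1/2·r3
  [ 1  -2/3  0  0  |  -1 ]
  [ 0     1  0  0  |  -3 ]
  [ 0     0  1  0  |  -6 ]
  [ 0     0  0  1  |   3 ]
r1 := r1 + 2/3·r2
  [ 1  0  0  0  |  -3 ]
  [ 0  1  0  0  |  -3 ]
  [ 0  0  1  0  |  -6 ]
  [ 0  0  0  1  |   3 ]
Reading off the last column: p = -3, q = -3, r = -6, s = 3.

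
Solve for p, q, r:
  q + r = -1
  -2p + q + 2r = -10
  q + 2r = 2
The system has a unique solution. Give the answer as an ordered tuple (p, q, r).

(6, -4, 3)

Form the augmented matrix and row-reduce:
  [  0  1  1  |   -1 ]
  [ -2  1  2  |  -10 ]
  [  0  1  2  |    2 ]
R1 ↔ R2
  [ -2  1  2  |  -10 ]
  [  0  1  1  |   -1 ]
  [  0  1  2  |    2 ]
R1 := -1/2·R1
  [ 1  -1/2  -1  |   5 ]
  [ 0     1   1  |  -1 ]
  [ 0     1   2  |   2 ]
R3 := R3 − R2
  [ 1  -1/2  -1  |   5 ]
  [ 0     1   1  |  -1 ]
  [ 0     0   1  |   3 ]
R2 := R2 − R3
  [ 1  -1/2  -1  |   5 ]
  [ 0     1   0  |  -4 ]
  [ 0     0   1  |   3 ]
R1 := R1 + R3
  [ 1  -1/2  0  |   8 ]
  [ 0     1  0  |  -4 ]
  [ 0     0  1  |   3 ]
R1 := R1 + 1/2·R2
  [ 1  0  0  |   6 ]
  [ 0  1  0  |  -4 ]
  [ 0  0  1  |   3 ]
Reading off the last column: p = 6, q = -4, r = 3.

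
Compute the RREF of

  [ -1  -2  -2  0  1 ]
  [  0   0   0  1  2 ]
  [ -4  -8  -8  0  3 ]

[[1, 2, 2, 0, 0], [0, 0, 0, 1, 0], [0, 0, 0, 0, 1]]

ρ1 -> -1·ρ1
  [  1   2   2  0  -1 ]
  [  0   0   0  1   2 ]
  [ -4  -8  -8  0   3 ]
ρ3 -> ρ3 + 4·ρ1
  [ 1  2  2  0  -1 ]
  [ 0  0  0  1   2 ]
  [ 0  0  0  0  -1 ]
ρ3 -> -1·ρ3
  [ 1  2  2  0  -1 ]
  [ 0  0  0  1   2 ]
  [ 0  0  0  0   1 ]
ρ2 -> ρ2 − 2·ρ3
  [ 1  2  2  0  -1 ]
  [ 0  0  0  1   0 ]
  [ 0  0  0  0   1 ]
ρ1 -> ρ1 + ρ3
  [ 1  2  2  0  0 ]
  [ 0  0  0  1  0 ]
  [ 0  0  0  0  1 ]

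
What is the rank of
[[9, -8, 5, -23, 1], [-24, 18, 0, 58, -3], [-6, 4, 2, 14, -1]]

R1 → 1/9·R1
R2 → R2 + 24·R1
R3 → R3 + 6·R1
R2 → -3/10·R2
R3 → R3 + 4/3·R2
R3 → -5·R3
R2 → R2 − 1/10·R3
R1 → R1 − 1/9·R3
R1 → R1 + 8/9·R2
The reduced form has 3 nonzero rows.

rank = 3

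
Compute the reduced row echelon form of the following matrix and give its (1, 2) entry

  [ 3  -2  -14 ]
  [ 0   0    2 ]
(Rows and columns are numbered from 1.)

R1 ← 1/3·R1
  [ 1  -2/3  -14/3 ]
  [ 0     0      2 ]
R2 ← 1/2·R2
  [ 1  -2/3  -14/3 ]
  [ 0     0      1 ]
R1 ← R1 + 14/3·R2
  [ 1  -2/3  0 ]
  [ 0     0  1 ]

-2/3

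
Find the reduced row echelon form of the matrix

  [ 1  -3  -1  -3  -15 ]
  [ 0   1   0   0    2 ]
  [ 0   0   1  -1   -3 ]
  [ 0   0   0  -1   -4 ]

R4 -> -1·R4
R3 -> R3 + R4
R1 -> R1 + 3·R4
R1 -> R1 + R3
R1 -> R1 + 3·R2

[[1, 0, 0, 0, 4], [0, 1, 0, 0, 2], [0, 0, 1, 0, 1], [0, 0, 0, 1, 4]]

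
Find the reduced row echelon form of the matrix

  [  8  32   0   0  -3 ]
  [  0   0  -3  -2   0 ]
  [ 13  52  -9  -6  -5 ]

R1 := 1/8·R1
  [  1   4   0   0  -3/8 ]
  [  0   0  -3  -2     0 ]
  [ 13  52  -9  -6    -5 ]
R3 := R3 − 13·R1
  [ 1  4   0   0  -3/8 ]
  [ 0  0  -3  -2     0 ]
  [ 0  0  -9  -6  -1/8 ]
R2 := -1/3·R2
  [ 1  4   0    0  -3/8 ]
  [ 0  0   1  2/3     0 ]
  [ 0  0  -9   -6  -1/8 ]
R3 := R3 + 9·R2
  [ 1  4  0    0  -3/8 ]
  [ 0  0  1  2/3     0 ]
  [ 0  0  0    0  -1/8 ]
R3 := -8·R3
  [ 1  4  0    0  -3/8 ]
  [ 0  0  1  2/3     0 ]
  [ 0  0  0    0     1 ]
R1 := R1 + 3/8·R3
  [ 1  4  0    0  0 ]
  [ 0  0  1  2/3  0 ]
  [ 0  0  0    0  1 ]

[[1, 4, 0, 0, 0], [0, 0, 1, 2/3, 0], [0, 0, 0, 0, 1]]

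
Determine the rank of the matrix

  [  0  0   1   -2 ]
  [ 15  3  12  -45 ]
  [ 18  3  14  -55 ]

r1 <-> r2
  [ 15  3  12  -45 ]
  [  0  0   1   -2 ]
  [ 18  3  14  -55 ]
r1 := 1/15·r1
  [  1  1/5  4/5   -3 ]
  [  0    0    1   -2 ]
  [ 18    3   14  -55 ]
r3 := r3 − 18·r1
  [ 1   1/5   4/5  -3 ]
  [ 0     0     1  -2 ]
  [ 0  -3/5  -2/5  -1 ]
r2 <-> r3
  [ 1   1/5   4/5  -3 ]
  [ 0  -3/5  -2/5  -1 ]
  [ 0     0     1  -2 ]
r2 := -5/3·r2
  [ 1  1/5  4/5   -3 ]
  [ 0    1  2/3  5/3 ]
  [ 0    0    1   -2 ]
r2 := r2 − 2/3·r3
  [ 1  1/5  4/5  -3 ]
  [ 0    1    0   3 ]
  [ 0    0    1  -2 ]
r1 := r1 − 4/5·r3
  [ 1  1/5  0  -7/5 ]
  [ 0    1  0     3 ]
  [ 0    0  1    -2 ]
r1 := r1 − 1/5·r2
  [ 1  0  0  -2 ]
  [ 0  1  0   3 ]
  [ 0  0  1  -2 ]
The reduced form has 3 nonzero rows.

rank = 3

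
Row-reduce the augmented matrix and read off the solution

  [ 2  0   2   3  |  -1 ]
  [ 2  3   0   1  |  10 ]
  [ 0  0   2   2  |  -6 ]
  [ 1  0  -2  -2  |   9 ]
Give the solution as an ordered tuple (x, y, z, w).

Multiply R1 by 1/2.
  [ 1  0   1  3/2  |  -1/2 ]
  [ 2  3   0    1  |    10 ]
  [ 0  0   2    2  |    -6 ]
  [ 1  0  -2   -2  |     9 ]
Subtract 2 times R1 from R2.
  [ 1  0   1  3/2  |  -1/2 ]
  [ 0  3  -2   -2  |    11 ]
  [ 0  0   2    2  |    -6 ]
  [ 1  0  -2   -2  |     9 ]
Subtract R1 from R4.
  [ 1  0   1   3/2  |  -1/2 ]
  [ 0  3  -2    -2  |    11 ]
  [ 0  0   2     2  |    -6 ]
  [ 0  0  -3  -7/2  |  19/2 ]
Multiply R2 by 1/3.
  [ 1  0     1   3/2  |  -1/2 ]
  [ 0  1  -2/3  -2/3  |  11/3 ]
  [ 0  0     2     2  |    -6 ]
  [ 0  0    -3  -7/2  |  19/2 ]
Multiply R3 by 1/2.
  [ 1  0     1   3/2  |  -1/2 ]
  [ 0  1  -2/3  -2/3  |  11/3 ]
  [ 0  0     1     1  |    -3 ]
  [ 0  0    -3  -7/2  |  19/2 ]
Add 3 times R3 to R4.
  [ 1  0     1   3/2  |  -1/2 ]
  [ 0  1  -2/3  -2/3  |  11/3 ]
  [ 0  0     1     1  |    -3 ]
  [ 0  0     0  -1/2  |   1/2 ]
Multiply R4 by -2.
  [ 1  0     1   3/2  |  -1/2 ]
  [ 0  1  -2/3  -2/3  |  11/3 ]
  [ 0  0     1     1  |    -3 ]
  [ 0  0     0     1  |    -1 ]
Subtract R4 from R3.
  [ 1  0     1   3/2  |  -1/2 ]
  [ 0  1  -2/3  -2/3  |  11/3 ]
  [ 0  0     1     0  |    -2 ]
  [ 0  0     0     1  |    -1 ]
Add 2/3 times R4 to R2.
  [ 1  0     1  3/2  |  -1/2 ]
  [ 0  1  -2/3    0  |     3 ]
  [ 0  0     1    0  |    -2 ]
  [ 0  0     0    1  |    -1 ]
Subtract 3/2 times R4 from R1.
  [ 1  0     1  0  |   1 ]
  [ 0  1  -2/3  0  |   3 ]
  [ 0  0     1  0  |  -2 ]
  [ 0  0     0  1  |  -1 ]
Add 2/3 times R3 to R2.
  [ 1  0  1  0  |    1 ]
  [ 0  1  0  0  |  5/3 ]
  [ 0  0  1  0  |   -2 ]
  [ 0  0  0  1  |   -1 ]
Subtract R3 from R1.
  [ 1  0  0  0  |    3 ]
  [ 0  1  0  0  |  5/3 ]
  [ 0  0  1  0  |   -2 ]
  [ 0  0  0  1  |   -1 ]
Reading off the last column: x = 3, y = 5/3, z = -2, w = -1.

(3, 5/3, -2, -1)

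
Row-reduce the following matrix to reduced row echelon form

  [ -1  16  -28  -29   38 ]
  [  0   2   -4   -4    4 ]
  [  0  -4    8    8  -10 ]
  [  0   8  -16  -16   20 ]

[[1, 0, -4, -3, 0], [0, 1, -2, -2, 0], [0, 0, 0, 0, 1], [0, 0, 0, 0, 0]]

R1 ← -1·R1
  [ 1  -16   28   29  -38 ]
  [ 0    2   -4   -4    4 ]
  [ 0   -4    8    8  -10 ]
  [ 0    8  -16  -16   20 ]
R2 ← 1/2·R2
  [ 1  -16   28   29  -38 ]
  [ 0    1   -2   -2    2 ]
  [ 0   -4    8    8  -10 ]
  [ 0    8  -16  -16   20 ]
R3 ← R3 + 4·R2
  [ 1  -16   28   29  -38 ]
  [ 0    1   -2   -2    2 ]
  [ 0    0    0    0   -2 ]
  [ 0    8  -16  -16   20 ]
R4 ← R4 − 8·R2
  [ 1  -16  28  29  -38 ]
  [ 0    1  -2  -2    2 ]
  [ 0    0   0   0   -2 ]
  [ 0    0   0   0    4 ]
R3 ← -1/2·R3
  [ 1  -16  28  29  -38 ]
  [ 0    1  -2  -2    2 ]
  [ 0    0   0   0    1 ]
  [ 0    0   0   0    4 ]
R4 ← R4 − 4·R3
  [ 1  -16  28  29  -38 ]
  [ 0    1  -2  -2    2 ]
  [ 0    0   0   0    1 ]
  [ 0    0   0   0    0 ]
R2 ← R2 − 2·R3
  [ 1  -16  28  29  -38 ]
  [ 0    1  -2  -2    0 ]
  [ 0    0   0   0    1 ]
  [ 0    0   0   0    0 ]
R1 ← R1 + 38·R3
  [ 1  -16  28  29  0 ]
  [ 0    1  -2  -2  0 ]
  [ 0    0   0   0  1 ]
  [ 0    0   0   0  0 ]
R1 ← R1 + 16·R2
  [ 1  0  -4  -3  0 ]
  [ 0  1  -2  -2  0 ]
  [ 0  0   0   0  1 ]
  [ 0  0   0   0  0 ]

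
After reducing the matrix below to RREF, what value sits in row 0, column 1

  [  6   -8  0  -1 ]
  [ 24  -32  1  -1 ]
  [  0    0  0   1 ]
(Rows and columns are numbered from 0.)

Multiply ρ1 by 1/6.
  [  1  -4/3  0  -1/6 ]
  [ 24   -32  1    -1 ]
  [  0     0  0     1 ]
Subtract 24 times ρ1 from ρ2.
  [ 1  -4/3  0  -1/6 ]
  [ 0     0  1     3 ]
  [ 0     0  0     1 ]
Subtract 3 times ρ3 from ρ2.
  [ 1  -4/3  0  -1/6 ]
  [ 0     0  1     0 ]
  [ 0     0  0     1 ]
Add 1/6 times ρ3 to ρ1.
  [ 1  -4/3  0  0 ]
  [ 0     0  1  0 ]
  [ 0     0  0  1 ]

-4/3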